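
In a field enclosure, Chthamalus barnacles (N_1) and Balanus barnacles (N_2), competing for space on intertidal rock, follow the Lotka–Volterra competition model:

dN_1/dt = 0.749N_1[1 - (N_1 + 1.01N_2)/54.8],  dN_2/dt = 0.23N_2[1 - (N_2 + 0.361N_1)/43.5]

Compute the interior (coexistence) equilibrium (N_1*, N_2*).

N_1* ≈ 17.1, N_2* ≈ 37.3

Setting both brackets to zero gives the nullclines N_1 + 1.01N_2 = 54.8 and 0.361N_1 + N_2 = 43.5.
Substituting N_2 = 43.5 - 0.361N_1 into the first: N_1(1 - 1.01·0.361) = 54.8 - 1.01·43.5.
So N_1* = 10.9/0.635 = 17.1, and then N_2* = 43.5 - 0.361·17.1 = 37.3.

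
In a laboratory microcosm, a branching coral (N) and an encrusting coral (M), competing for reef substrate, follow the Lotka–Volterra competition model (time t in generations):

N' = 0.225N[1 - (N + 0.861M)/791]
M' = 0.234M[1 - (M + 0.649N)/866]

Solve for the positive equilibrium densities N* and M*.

N* ≈ 103, M* ≈ 799

Setting both brackets to zero gives the nullclines N + 0.861M = 791 and 0.649N + M = 866.
Substituting M = 866 - 0.649N into the first: N(1 - 0.861·0.649) = 791 - 0.861·866.
So N* = 45.4/0.441 = 103, and then M* = 866 - 0.649·103 = 799.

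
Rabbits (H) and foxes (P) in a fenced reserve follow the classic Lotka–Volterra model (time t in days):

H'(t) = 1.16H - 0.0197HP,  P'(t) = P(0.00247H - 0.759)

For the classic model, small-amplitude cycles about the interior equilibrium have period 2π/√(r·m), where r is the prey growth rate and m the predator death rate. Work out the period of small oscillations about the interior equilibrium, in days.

T ≈ 6.7 days

Here r = 1.16 and m = 0.759, so r·m = 0.88.
ω = √0.88 = 0.938 per day, hence T = 2π/ω ≈ 6.7 days.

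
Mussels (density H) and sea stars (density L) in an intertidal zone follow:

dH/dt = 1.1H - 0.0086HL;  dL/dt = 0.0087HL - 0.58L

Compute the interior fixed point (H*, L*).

Set dL/dt = 0 with L > 0: 0.0087H - 0.58 = 0, so H* = 0.58/0.0087 = 66.7.
Set dH/dt = 0 with H > 0: 1.1 - 0.0086L = 0, so L* = 1.1/0.0086 = 128.

H* ≈ 66.7, L* ≈ 128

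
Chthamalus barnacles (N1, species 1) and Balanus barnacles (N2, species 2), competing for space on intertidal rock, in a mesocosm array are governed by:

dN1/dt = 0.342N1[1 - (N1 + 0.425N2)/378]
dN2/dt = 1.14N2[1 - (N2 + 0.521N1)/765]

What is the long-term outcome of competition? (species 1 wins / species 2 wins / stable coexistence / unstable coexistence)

stable coexistence

Compare the nullcline intercepts: K1/α12 = 378/0.425 = 889 > K2 = 765; K2/α21 = 765/0.521 = 1470 > K1 = 378.
Since both inequalities hold, each species can invade when rare, so the interior equilibrium is stable.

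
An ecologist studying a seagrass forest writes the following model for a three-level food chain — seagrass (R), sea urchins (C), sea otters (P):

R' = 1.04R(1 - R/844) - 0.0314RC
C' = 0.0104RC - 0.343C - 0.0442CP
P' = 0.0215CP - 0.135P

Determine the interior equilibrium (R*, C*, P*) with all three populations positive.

R* ≈ 684, C* ≈ 6.28, P* ≈ 153

From dP/dt = 0: 0.0215C* = 0.135, so C* = 6.28.
From dR/dt = 0: 1.04(1 - R*/844) = 0.0314·6.28, giving R* = 844·(1 - 0.19) = 684.
From dC/dt = 0: 0.0104·684 - 0.343 = 0.0442P*, so P* = 6.77/0.0442 = 153.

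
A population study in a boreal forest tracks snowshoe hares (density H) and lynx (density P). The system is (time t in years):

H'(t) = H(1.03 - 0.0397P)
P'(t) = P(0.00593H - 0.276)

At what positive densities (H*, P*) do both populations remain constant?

H* ≈ 46.5, P* ≈ 25.9

Set dP/dt = 0 with P > 0: 0.00593H - 0.276 = 0, so H* = 0.276/0.00593 = 46.5.
Set dH/dt = 0 with H > 0: 1.03 - 0.0397P = 0, so P* = 1.03/0.0397 = 25.9.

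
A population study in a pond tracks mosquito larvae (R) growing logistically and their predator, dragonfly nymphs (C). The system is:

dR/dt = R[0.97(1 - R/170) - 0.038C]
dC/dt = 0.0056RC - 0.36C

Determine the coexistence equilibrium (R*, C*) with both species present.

From dC/dt = 0 with C > 0: 0.0056R* = 0.36, so R* = 64.3.
Substitute into dR/dt = 0: 0.97(1 - 64.3/170) = 0.038C*.
The bracket is 0.622, giving C* = 0.603/0.038 = 15.9.

R* ≈ 64.3, C* ≈ 15.9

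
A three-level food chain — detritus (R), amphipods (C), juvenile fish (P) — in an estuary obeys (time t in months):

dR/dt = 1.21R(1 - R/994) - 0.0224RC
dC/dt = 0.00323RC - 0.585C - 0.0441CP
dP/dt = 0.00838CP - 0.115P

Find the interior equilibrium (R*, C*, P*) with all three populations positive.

R* ≈ 741, C* ≈ 13.7, P* ≈ 41

From dP/dt = 0: 0.00838C* = 0.115, so C* = 13.7.
From dR/dt = 0: 1.21(1 - R*/994) = 0.0224·13.7, giving R* = 994·(1 - 0.254) = 741.
From dC/dt = 0: 0.00323·741 - 0.585 = 0.0441P*, so P* = 1.81/0.0441 = 41.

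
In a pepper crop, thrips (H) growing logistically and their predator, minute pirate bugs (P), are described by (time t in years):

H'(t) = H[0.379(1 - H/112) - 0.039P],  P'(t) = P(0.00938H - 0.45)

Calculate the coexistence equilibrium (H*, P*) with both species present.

From dP/dt = 0 with P > 0: 0.00938H* = 0.45, so H* = 48.
Substitute into dH/dt = 0: 0.379(1 - 48/112) = 0.039P*.
The bracket is 0.572, giving P* = 0.217/0.039 = 5.56.

H* ≈ 48, P* ≈ 5.56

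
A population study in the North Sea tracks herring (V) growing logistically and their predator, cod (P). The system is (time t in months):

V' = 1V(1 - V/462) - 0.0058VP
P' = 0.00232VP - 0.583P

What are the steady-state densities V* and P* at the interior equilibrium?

V* ≈ 251, P* ≈ 78.6

From dP/dt = 0 with P > 0: 0.00232V* = 0.583, so V* = 251.
Substitute into dV/dt = 0: 1(1 - 251/462) = 0.0058P*.
The bracket is 0.456, giving P* = 0.456/0.0058 = 78.6.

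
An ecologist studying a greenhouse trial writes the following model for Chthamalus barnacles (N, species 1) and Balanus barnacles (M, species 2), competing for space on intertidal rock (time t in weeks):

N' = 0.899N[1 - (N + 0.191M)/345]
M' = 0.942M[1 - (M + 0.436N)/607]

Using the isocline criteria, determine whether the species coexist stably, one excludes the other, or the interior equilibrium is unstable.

stable coexistence

Compare the nullcline intercepts: K1/α12 = 345/0.191 = 1810 > K2 = 607; K2/α21 = 607/0.436 = 1390 > K1 = 345.
Since both inequalities hold, each species can invade when rare, so the interior equilibrium is stable.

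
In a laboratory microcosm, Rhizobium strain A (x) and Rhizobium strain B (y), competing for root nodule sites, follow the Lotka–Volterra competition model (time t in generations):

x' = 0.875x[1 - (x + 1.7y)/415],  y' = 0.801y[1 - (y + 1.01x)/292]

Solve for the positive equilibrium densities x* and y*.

Setting both brackets to zero gives the nullclines x + 1.7y = 415 and 1.01x + y = 292.
Substituting y = 292 - 1.01x into the first: x(1 - 1.7·1.01) = 415 - 1.7·292.
So x* = -81.4/-0.717 = 114, and then y* = 292 - 1.01·114 = 177.

x* ≈ 114, y* ≈ 177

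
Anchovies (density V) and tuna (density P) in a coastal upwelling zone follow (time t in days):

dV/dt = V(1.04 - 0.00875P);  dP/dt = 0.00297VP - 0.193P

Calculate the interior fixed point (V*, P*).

Set dP/dt = 0 with P > 0: 0.00297V - 0.193 = 0, so V* = 0.193/0.00297 = 65.
Set dV/dt = 0 with V > 0: 1.04 - 0.00875P = 0, so P* = 1.04/0.00875 = 119.

V* ≈ 65, P* ≈ 119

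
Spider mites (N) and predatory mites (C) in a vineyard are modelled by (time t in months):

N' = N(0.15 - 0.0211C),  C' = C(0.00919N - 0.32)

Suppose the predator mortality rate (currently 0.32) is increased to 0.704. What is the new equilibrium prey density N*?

N* ≈ 76.6

At the interior fixed point, setting dC/dt = 0 with C > 0 fixes N* = (predator death rate)/(NC coefficient) — independent of the other coefficients.
With the change, N* = 0.704/0.00919 = 76.6; it rises from 34.8.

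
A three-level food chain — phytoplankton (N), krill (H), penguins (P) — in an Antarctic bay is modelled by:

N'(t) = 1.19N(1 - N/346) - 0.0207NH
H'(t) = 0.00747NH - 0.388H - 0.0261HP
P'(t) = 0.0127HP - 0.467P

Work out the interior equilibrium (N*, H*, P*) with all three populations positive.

N* ≈ 125, H* ≈ 36.8, P* ≈ 20.8

From dP/dt = 0: 0.0127H* = 0.467, so H* = 36.8.
From dN/dt = 0: 1.19(1 - N*/346) = 0.0207·36.8, giving N* = 346·(1 - 0.64) = 125.
From dH/dt = 0: 0.00747·125 - 0.388 = 0.0261P*, so P* = 0.543/0.0261 = 20.8.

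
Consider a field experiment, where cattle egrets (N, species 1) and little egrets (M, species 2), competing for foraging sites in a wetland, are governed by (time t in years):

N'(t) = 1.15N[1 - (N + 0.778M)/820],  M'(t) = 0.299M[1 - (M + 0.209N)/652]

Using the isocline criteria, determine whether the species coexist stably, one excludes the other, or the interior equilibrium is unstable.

Compare the nullcline intercepts: K1/α12 = 820/0.778 = 1050 > K2 = 652; K2/α21 = 652/0.209 = 3120 > K1 = 820.
Since both inequalities hold, each species can invade when rare, so the interior equilibrium is stable.

stable coexistence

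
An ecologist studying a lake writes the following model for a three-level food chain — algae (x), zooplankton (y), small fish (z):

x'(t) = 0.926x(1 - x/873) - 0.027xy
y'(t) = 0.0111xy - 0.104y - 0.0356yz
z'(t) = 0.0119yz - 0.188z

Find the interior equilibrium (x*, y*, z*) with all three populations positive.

From dz/dt = 0: 0.0119y* = 0.188, so y* = 15.8.
From dx/dt = 0: 0.926(1 - x*/873) = 0.027·15.8, giving x* = 873·(1 - 0.461) = 471.
From dy/dt = 0: 0.0111·471 - 0.104 = 0.0356z*, so z* = 5.12/0.0356 = 144.

x* ≈ 471, y* ≈ 15.8, z* ≈ 144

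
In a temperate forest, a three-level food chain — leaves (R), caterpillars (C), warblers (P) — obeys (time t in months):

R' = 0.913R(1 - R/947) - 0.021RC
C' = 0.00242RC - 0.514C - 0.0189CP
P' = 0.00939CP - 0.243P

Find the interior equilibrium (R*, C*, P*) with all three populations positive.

R* ≈ 383, C* ≈ 25.9, P* ≈ 21.9

From dP/dt = 0: 0.00939C* = 0.243, so C* = 25.9.
From dR/dt = 0: 0.913(1 - R*/947) = 0.021·25.9, giving R* = 947·(1 - 0.595) = 383.
From dC/dt = 0: 0.00242·383 - 0.514 = 0.0189P*, so P* = 0.414/0.0189 = 21.9.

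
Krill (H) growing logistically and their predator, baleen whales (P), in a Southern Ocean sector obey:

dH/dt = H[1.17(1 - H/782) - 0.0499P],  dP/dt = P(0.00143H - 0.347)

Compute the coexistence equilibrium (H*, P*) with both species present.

From dP/dt = 0 with P > 0: 0.00143H* = 0.347, so H* = 243.
Substitute into dH/dt = 0: 1.17(1 - 243/782) = 0.0499P*.
The bracket is 0.69, giving P* = 0.807/0.0499 = 16.2.

H* ≈ 243, P* ≈ 16.2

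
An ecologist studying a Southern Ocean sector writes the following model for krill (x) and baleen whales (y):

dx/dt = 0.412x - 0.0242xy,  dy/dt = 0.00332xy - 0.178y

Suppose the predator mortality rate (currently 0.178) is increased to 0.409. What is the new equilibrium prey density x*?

x* ≈ 123

At the interior fixed point, setting dy/dt = 0 with y > 0 fixes x* = (predator death rate)/(xy coefficient) — independent of the other coefficients.
With the change, x* = 0.409/0.00332 = 123; it rises from 53.6.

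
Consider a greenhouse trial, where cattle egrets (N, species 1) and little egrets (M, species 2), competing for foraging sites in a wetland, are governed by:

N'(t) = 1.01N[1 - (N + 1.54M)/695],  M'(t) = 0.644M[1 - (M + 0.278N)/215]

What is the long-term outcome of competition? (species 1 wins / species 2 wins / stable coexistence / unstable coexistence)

Compare the nullcline intercepts: K1/α12 = 695/1.54 = 451 > K2 = 215; K2/α21 = 215/0.278 = 773 > K1 = 695.
Since both inequalities hold, each species can invade when rare, so the interior equilibrium is stable.

stable coexistence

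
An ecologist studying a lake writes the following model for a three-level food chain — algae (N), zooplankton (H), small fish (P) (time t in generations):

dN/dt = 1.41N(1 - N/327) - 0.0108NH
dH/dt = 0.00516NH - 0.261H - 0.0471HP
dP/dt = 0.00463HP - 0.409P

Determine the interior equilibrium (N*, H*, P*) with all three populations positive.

From dP/dt = 0: 0.00463H* = 0.409, so H* = 88.3.
From dN/dt = 0: 1.41(1 - N*/327) = 0.0108·88.3, giving N* = 327·(1 - 0.677) = 106.
From dH/dt = 0: 0.00516·106 - 0.261 = 0.0471P*, so P* = 0.285/0.0471 = 6.04.

N* ≈ 106, H* ≈ 88.3, P* ≈ 6.04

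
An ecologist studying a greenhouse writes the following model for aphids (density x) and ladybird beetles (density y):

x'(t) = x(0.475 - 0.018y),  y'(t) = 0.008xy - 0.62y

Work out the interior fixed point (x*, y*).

Set dy/dt = 0 with y > 0: 0.008x - 0.62 = 0, so x* = 0.62/0.008 = 77.5.
Set dx/dt = 0 with x > 0: 0.475 - 0.018y = 0, so y* = 0.475/0.018 = 26.4.

x* ≈ 77.5, y* ≈ 26.4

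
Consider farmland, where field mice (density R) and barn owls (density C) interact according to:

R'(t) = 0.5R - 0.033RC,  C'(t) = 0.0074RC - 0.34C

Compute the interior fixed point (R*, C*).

R* ≈ 45.9, C* ≈ 15.2

Set dC/dt = 0 with C > 0: 0.0074R - 0.34 = 0, so R* = 0.34/0.0074 = 45.9.
Set dR/dt = 0 with R > 0: 0.5 - 0.033C = 0, so C* = 0.5/0.033 = 15.2.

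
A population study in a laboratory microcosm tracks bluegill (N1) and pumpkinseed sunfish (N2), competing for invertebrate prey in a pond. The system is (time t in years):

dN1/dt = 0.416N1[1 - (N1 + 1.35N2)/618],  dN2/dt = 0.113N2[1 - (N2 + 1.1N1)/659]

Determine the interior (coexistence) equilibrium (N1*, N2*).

Setting both brackets to zero gives the nullclines N1 + 1.35N2 = 618 and 1.1N1 + N2 = 659.
Substituting N2 = 659 - 1.1N1 into the first: N1(1 - 1.35·1.1) = 618 - 1.35·659.
So N1* = -272/-0.485 = 560, and then N2* = 659 - 1.1·560 = 42.9.

N1* ≈ 560, N2* ≈ 42.9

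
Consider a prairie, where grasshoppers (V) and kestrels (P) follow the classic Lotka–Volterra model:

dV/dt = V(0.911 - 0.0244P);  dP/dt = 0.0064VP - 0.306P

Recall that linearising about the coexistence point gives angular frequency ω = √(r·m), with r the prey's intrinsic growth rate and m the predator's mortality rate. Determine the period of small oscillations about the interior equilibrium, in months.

Here r = 0.911 and m = 0.306, so r·m = 0.279.
ω = √0.279 = 0.528 per month, hence T = 2π/ω ≈ 11.9 months.

T ≈ 11.9 months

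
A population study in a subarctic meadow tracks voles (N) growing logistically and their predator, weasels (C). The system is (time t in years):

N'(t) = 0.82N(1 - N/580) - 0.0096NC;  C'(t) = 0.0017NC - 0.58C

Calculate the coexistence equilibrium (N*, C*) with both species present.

From dC/dt = 0 with C > 0: 0.0017N* = 0.58, so N* = 341.
Substitute into dN/dt = 0: 0.82(1 - 341/580) = 0.0096C*.
The bracket is 0.412, giving C* = 0.338/0.0096 = 35.2.

N* ≈ 341, C* ≈ 35.2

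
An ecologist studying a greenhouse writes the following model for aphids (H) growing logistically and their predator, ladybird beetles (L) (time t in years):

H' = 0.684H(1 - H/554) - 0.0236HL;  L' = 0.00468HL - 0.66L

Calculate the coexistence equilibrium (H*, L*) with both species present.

H* ≈ 141, L* ≈ 21.6

From dL/dt = 0 with L > 0: 0.00468H* = 0.66, so H* = 141.
Substitute into dH/dt = 0: 0.684(1 - 141/554) = 0.0236L*.
The bracket is 0.745, giving L* = 0.51/0.0236 = 21.6.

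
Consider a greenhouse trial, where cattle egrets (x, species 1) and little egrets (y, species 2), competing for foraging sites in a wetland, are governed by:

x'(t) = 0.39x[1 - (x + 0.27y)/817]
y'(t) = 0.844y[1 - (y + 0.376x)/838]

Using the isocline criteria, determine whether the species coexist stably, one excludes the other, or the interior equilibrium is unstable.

Compare the nullcline intercepts: K1/α12 = 817/0.27 = 3030 > K2 = 838; K2/α21 = 838/0.376 = 2230 > K1 = 817.
Since both inequalities hold, each species can invade when rare, so the interior equilibrium is stable.

stable coexistence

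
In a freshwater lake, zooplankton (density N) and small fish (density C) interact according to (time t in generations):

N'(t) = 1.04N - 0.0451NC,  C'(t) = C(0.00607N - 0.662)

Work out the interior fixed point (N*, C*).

N* ≈ 109, C* ≈ 23.1

Set dC/dt = 0 with C > 0: 0.00607N - 0.662 = 0, so N* = 0.662/0.00607 = 109.
Set dN/dt = 0 with N > 0: 1.04 - 0.0451C = 0, so C* = 1.04/0.0451 = 23.1.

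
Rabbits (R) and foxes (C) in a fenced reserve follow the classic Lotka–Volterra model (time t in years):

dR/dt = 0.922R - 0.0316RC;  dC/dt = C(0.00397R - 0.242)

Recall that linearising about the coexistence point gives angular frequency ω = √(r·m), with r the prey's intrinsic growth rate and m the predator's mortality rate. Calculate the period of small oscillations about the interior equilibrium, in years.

T ≈ 13.3 years

Here r = 0.922 and m = 0.242, so r·m = 0.223.
ω = √0.223 = 0.472 per year, hence T = 2π/ω ≈ 13.3 years.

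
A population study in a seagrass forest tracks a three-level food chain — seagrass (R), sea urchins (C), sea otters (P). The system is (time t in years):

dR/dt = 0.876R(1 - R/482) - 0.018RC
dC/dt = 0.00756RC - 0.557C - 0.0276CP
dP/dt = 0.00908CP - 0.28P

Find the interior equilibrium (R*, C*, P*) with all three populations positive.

R* ≈ 177, C* ≈ 30.8, P* ≈ 28.2

From dP/dt = 0: 0.00908C* = 0.28, so C* = 30.8.
From dR/dt = 0: 0.876(1 - R*/482) = 0.018·30.8, giving R* = 482·(1 - 0.634) = 177.
From dC/dt = 0: 0.00756·177 - 0.557 = 0.0276P*, so P* = 0.778/0.0276 = 28.2.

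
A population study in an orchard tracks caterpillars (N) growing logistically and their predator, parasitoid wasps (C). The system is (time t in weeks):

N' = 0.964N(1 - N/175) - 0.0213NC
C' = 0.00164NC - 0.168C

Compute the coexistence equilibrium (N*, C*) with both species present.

N* ≈ 102, C* ≈ 18.8

From dC/dt = 0 with C > 0: 0.00164N* = 0.168, so N* = 102.
Substitute into dN/dt = 0: 0.964(1 - 102/175) = 0.0213C*.
The bracket is 0.415, giving C* = 0.4/0.0213 = 18.8.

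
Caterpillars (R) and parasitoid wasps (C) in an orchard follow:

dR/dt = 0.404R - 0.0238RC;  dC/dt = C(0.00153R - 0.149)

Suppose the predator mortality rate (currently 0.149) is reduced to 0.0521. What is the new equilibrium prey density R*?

R* ≈ 34.1

At the interior fixed point, setting dC/dt = 0 with C > 0 fixes R* = (predator death rate)/(RC coefficient) — independent of the other coefficients.
With the change, R* = 0.0521/0.00153 = 34.1; it falls from 97.4.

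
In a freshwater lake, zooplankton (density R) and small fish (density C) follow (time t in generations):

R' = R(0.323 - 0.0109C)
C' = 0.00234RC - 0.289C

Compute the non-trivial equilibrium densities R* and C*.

Set dC/dt = 0 with C > 0: 0.00234R - 0.289 = 0, so R* = 0.289/0.00234 = 124.
Set dR/dt = 0 with R > 0: 0.323 - 0.0109C = 0, so C* = 0.323/0.0109 = 29.6.

R* ≈ 124, C* ≈ 29.6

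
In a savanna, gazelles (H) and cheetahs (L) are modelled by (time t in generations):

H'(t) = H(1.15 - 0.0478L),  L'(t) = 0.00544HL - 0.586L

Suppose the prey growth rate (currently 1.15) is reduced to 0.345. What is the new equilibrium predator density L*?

L* ≈ 7.22

At the interior fixed point, setting dH/dt = 0 with H > 0 fixes L* = (prey growth rate)/(HL coefficient) — independent of the other coefficients.
With the change, L* = 0.345/0.0478 = 7.22; it falls from 24.1.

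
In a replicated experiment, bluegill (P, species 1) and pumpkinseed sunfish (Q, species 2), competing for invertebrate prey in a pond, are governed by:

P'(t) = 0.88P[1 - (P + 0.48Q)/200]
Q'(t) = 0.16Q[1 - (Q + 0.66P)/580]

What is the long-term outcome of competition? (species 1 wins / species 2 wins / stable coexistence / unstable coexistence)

Compare the nullcline intercepts: K1/α12 = 200/0.48 = 417 < K2 = 580; K2/α21 = 580/0.66 = 879 > K1 = 200.
Since the inequalities point opposite ways, species 2 can invade but species 1 cannot.

species 2 excludes species 1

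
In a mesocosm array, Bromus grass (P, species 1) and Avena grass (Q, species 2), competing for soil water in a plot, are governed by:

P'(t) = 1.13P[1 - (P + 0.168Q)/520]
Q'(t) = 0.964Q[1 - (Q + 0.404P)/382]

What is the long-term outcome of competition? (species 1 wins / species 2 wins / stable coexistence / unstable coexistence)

stable coexistence

Compare the nullcline intercepts: K1/α12 = 520/0.168 = 3100 > K2 = 382; K2/α21 = 382/0.404 = 946 > K1 = 520.
Since both inequalities hold, each species can invade when rare, so the interior equilibrium is stable.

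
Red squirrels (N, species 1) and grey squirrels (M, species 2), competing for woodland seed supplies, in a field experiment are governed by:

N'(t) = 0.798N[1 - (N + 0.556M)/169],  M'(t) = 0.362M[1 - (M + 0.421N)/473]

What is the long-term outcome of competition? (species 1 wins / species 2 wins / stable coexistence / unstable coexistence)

Compare the nullcline intercepts: K1/α12 = 169/0.556 = 304 < K2 = 473; K2/α21 = 473/0.421 = 1120 > K1 = 169.
Since the inequalities point opposite ways, species 2 can invade but species 1 cannot.

species 2 excludes species 1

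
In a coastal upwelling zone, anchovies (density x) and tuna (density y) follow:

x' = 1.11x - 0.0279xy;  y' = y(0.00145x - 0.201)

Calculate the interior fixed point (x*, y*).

x* ≈ 139, y* ≈ 39.8

Set dy/dt = 0 with y > 0: 0.00145x - 0.201 = 0, so x* = 0.201/0.00145 = 139.
Set dx/dt = 0 with x > 0: 1.11 - 0.0279y = 0, so y* = 1.11/0.0279 = 39.8.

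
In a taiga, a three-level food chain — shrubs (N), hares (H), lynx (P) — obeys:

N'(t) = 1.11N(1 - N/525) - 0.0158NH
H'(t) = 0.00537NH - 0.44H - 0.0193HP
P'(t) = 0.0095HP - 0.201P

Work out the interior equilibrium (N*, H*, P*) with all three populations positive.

From dP/dt = 0: 0.0095H* = 0.201, so H* = 21.2.
From dN/dt = 0: 1.11(1 - N*/525) = 0.0158·21.2, giving N* = 525·(1 - 0.301) = 367.
From dH/dt = 0: 0.00537·367 - 0.44 = 0.0193P*, so P* = 1.53/0.0193 = 79.3.

N* ≈ 367, H* ≈ 21.2, P* ≈ 79.3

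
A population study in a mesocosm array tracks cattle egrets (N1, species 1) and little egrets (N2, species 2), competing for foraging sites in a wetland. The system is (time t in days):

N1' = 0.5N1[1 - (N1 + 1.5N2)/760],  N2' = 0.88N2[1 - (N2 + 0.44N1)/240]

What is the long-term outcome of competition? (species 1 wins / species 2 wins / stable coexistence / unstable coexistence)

species 1 excludes species 2

Compare the nullcline intercepts: K1/α12 = 760/1.5 = 507 > K2 = 240; K2/α21 = 240/0.44 = 545 < K1 = 760.
Since the inequalities point opposite ways, species 1 can invade but species 2 cannot.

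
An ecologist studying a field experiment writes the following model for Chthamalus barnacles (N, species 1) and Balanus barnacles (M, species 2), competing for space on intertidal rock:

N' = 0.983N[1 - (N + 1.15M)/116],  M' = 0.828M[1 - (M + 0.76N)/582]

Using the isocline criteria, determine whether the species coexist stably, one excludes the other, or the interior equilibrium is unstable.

species 2 excludes species 1

Compare the nullcline intercepts: K1/α12 = 116/1.15 = 101 < K2 = 582; K2/α21 = 582/0.76 = 766 > K1 = 116.
Since the inequalities point opposite ways, species 2 can invade but species 1 cannot.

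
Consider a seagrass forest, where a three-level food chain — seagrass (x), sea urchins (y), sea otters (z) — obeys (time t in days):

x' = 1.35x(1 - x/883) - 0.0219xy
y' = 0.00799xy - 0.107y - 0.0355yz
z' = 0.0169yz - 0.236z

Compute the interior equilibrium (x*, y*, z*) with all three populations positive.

From dz/dt = 0: 0.0169y* = 0.236, so y* = 14.
From dx/dt = 0: 1.35(1 - x*/883) = 0.0219·14, giving x* = 883·(1 - 0.227) = 683.
From dy/dt = 0: 0.00799·683 - 0.107 = 0.0355z*, so z* = 5.35/0.0355 = 151.

x* ≈ 683, y* ≈ 14, z* ≈ 151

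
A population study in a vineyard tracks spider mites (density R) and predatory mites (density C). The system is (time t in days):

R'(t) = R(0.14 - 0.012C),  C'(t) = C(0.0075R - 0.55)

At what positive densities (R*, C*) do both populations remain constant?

Set dC/dt = 0 with C > 0: 0.0075R - 0.55 = 0, so R* = 0.55/0.0075 = 73.3.
Set dR/dt = 0 with R > 0: 0.14 - 0.012C = 0, so C* = 0.14/0.012 = 11.7.

R* ≈ 73.3, C* ≈ 11.7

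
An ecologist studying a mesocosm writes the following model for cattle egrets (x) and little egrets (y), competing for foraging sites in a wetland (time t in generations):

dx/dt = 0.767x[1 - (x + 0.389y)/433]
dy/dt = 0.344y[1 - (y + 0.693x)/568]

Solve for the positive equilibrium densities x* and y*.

Setting both brackets to zero gives the nullclines x + 0.389y = 433 and 0.693x + y = 568.
Substituting y = 568 - 0.693x into the first: x(1 - 0.389·0.693) = 433 - 0.389·568.
So x* = 212/0.73 = 290, and then y* = 568 - 0.693·290 = 367.

x* ≈ 290, y* ≈ 367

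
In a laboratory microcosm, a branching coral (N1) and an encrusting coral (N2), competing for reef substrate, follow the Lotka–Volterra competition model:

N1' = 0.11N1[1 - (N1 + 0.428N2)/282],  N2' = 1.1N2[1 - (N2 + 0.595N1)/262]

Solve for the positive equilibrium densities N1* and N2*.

N1* ≈ 228, N2* ≈ 126

Setting both brackets to zero gives the nullclines N1 + 0.428N2 = 282 and 0.595N1 + N2 = 262.
Substituting N2 = 262 - 0.595N1 into the first: N1(1 - 0.428·0.595) = 282 - 0.428·262.
So N1* = 170/0.745 = 228, and then N2* = 262 - 0.595·228 = 126.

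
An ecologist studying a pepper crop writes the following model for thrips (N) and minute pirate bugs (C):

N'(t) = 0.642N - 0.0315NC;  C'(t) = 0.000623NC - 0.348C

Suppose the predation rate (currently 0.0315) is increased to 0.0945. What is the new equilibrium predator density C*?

At the interior fixed point, setting dN/dt = 0 with N > 0 fixes C* = (prey growth rate)/(NC coefficient) — independent of the other coefficients.
With the change, C* = 0.642/0.0945 = 6.79; it falls from 20.4.

C* ≈ 6.79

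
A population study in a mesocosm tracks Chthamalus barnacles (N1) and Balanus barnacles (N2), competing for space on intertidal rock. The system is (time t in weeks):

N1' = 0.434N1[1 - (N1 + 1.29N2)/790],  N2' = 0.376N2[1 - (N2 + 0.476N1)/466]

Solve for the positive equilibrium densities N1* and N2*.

Setting both brackets to zero gives the nullclines N1 + 1.29N2 = 790 and 0.476N1 + N2 = 466.
Substituting N2 = 466 - 0.476N1 into the first: N1(1 - 1.29·0.476) = 790 - 1.29·466.
So N1* = 189/0.386 = 489, and then N2* = 466 - 0.476·489 = 233.

N1* ≈ 489, N2* ≈ 233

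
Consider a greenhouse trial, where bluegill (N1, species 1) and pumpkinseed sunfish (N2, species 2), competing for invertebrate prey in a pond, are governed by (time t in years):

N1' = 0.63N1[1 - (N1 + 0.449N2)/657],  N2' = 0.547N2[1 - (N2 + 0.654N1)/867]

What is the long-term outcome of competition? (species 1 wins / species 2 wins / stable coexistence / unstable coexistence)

stable coexistence

Compare the nullcline intercepts: K1/α12 = 657/0.449 = 1460 > K2 = 867; K2/α21 = 867/0.654 = 1330 > K1 = 657.
Since both inequalities hold, each species can invade when rare, so the interior equilibrium is stable.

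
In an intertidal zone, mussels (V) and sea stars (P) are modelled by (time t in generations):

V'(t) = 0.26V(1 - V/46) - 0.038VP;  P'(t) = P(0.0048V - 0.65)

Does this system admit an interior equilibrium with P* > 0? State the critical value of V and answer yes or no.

The predator equation gives dP/dt > 0 only when V > 0.65/0.0048 = 135.
Without the predator, V → K = 46. Since 46 < 135, the predator cannot invade.

Threshold V = 135; K < 135, so no, the predator goes extinct.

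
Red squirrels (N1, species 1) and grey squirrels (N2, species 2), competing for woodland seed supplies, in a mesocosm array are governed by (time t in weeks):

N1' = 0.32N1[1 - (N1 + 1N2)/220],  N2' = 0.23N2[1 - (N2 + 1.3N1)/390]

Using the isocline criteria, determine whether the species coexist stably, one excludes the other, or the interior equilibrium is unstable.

species 2 excludes species 1

Compare the nullcline intercepts: K1/α12 = 220/1 = 220 < K2 = 390; K2/α21 = 390/1.3 = 300 > K1 = 220.
Since the inequalities point opposite ways, species 2 can invade but species 1 cannot.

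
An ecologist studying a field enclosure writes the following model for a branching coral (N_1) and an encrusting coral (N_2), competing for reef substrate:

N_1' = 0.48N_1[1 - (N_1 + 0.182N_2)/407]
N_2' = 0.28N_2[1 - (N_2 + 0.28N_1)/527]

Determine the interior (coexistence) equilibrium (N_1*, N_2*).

N_1* ≈ 328, N_2* ≈ 435

Setting both brackets to zero gives the nullclines N_1 + 0.182N_2 = 407 and 0.28N_1 + N_2 = 527.
Substituting N_2 = 527 - 0.28N_1 into the first: N_1(1 - 0.182·0.28) = 407 - 0.182·527.
So N_1* = 311/0.949 = 328, and then N_2* = 527 - 0.28·328 = 435.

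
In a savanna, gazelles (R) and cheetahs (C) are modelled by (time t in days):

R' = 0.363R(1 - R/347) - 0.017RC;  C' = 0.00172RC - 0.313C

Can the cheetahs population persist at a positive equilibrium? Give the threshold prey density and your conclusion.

The predator equation gives dC/dt > 0 only when R > 0.313/0.00172 = 182.
Without the predator, R → K = 347. Since 347 > 182, the predator can invade and persist.

Threshold R = 182; K > 182, so yes, the predator persists.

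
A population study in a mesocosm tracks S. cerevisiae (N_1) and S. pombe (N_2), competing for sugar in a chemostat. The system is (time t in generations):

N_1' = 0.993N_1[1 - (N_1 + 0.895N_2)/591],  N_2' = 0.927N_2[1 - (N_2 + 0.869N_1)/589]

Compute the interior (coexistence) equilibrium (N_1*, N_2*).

N_1* ≈ 287, N_2* ≈ 339

Setting both brackets to zero gives the nullclines N_1 + 0.895N_2 = 591 and 0.869N_1 + N_2 = 589.
Substituting N_2 = 589 - 0.869N_1 into the first: N_1(1 - 0.895·0.869) = 591 - 0.895·589.
So N_1* = 63.8/0.222 = 287, and then N_2* = 589 - 0.869·287 = 339.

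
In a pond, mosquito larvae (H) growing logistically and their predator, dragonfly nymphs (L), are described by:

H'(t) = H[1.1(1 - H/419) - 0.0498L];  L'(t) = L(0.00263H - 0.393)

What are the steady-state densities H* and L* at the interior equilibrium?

From dL/dt = 0 with L > 0: 0.00263H* = 0.393, so H* = 149.
Substitute into dH/dt = 0: 1.1(1 - 149/419) = 0.0498L*.
The bracket is 0.643, giving L* = 0.708/0.0498 = 14.2.

H* ≈ 149, L* ≈ 14.2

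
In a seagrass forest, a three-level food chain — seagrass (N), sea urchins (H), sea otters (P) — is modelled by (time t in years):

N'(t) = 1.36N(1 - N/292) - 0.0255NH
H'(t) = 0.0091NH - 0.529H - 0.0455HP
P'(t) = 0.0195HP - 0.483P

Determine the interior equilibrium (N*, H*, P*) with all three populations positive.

From dP/dt = 0: 0.0195H* = 0.483, so H* = 24.8.
From dN/dt = 0: 1.36(1 - N*/292) = 0.0255·24.8, giving N* = 292·(1 - 0.464) = 156.
From dH/dt = 0: 0.0091·156 - 0.529 = 0.0455P*, so P* = 0.894/0.0455 = 19.7.

N* ≈ 156, H* ≈ 24.8, P* ≈ 19.7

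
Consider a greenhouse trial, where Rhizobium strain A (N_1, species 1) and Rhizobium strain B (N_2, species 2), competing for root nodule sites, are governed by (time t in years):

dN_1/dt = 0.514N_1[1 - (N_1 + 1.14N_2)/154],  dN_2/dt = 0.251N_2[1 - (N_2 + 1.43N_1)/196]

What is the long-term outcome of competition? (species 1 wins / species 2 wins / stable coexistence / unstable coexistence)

unstable coexistence (outcome depends on initial conditions)

Compare the nullcline intercepts: K1/α12 = 154/1.14 = 135 < K2 = 196; K2/α21 = 196/1.43 = 137 < K1 = 154.
Since both are reversed, neither can invade when rare; the interior point is a saddle.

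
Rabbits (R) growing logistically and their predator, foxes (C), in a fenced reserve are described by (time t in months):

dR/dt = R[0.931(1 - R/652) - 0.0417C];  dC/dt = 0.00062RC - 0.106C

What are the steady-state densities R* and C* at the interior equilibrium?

From dC/dt = 0 with C > 0: 0.00062R* = 0.106, so R* = 171.
Substitute into dR/dt = 0: 0.931(1 - 171/652) = 0.0417C*.
The bracket is 0.738, giving C* = 0.687/0.0417 = 16.5.

R* ≈ 171, C* ≈ 16.5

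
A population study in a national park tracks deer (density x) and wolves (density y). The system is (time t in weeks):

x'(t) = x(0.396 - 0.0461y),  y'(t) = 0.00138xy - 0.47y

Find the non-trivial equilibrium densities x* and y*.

Set dy/dt = 0 with y > 0: 0.00138x - 0.47 = 0, so x* = 0.47/0.00138 = 341.
Set dx/dt = 0 with x > 0: 0.396 - 0.0461y = 0, so y* = 0.396/0.0461 = 8.59.

x* ≈ 341, y* ≈ 8.59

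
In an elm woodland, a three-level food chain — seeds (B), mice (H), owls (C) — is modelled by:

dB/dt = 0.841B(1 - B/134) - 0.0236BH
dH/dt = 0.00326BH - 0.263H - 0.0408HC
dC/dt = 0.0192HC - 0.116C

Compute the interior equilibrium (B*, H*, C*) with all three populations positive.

From dC/dt = 0: 0.0192H* = 0.116, so H* = 6.04.
From dB/dt = 0: 0.841(1 - B*/134) = 0.0236·6.04, giving B* = 134·(1 - 0.17) = 111.
From dH/dt = 0: 0.00326·111 - 0.263 = 0.0408C*, so C* = 0.0998/0.0408 = 2.45.

B* ≈ 111, H* ≈ 6.04, C* ≈ 2.45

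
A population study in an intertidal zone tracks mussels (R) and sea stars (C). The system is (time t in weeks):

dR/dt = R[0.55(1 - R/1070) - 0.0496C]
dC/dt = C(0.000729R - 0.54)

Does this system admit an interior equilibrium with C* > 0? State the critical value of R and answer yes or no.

Threshold R = 741; K > 741, so yes, the predator persists.

The predator equation gives dC/dt > 0 only when R > 0.54/0.000729 = 741.
Without the predator, R → K = 1070. Since 1070 > 741, the predator can invade and persist.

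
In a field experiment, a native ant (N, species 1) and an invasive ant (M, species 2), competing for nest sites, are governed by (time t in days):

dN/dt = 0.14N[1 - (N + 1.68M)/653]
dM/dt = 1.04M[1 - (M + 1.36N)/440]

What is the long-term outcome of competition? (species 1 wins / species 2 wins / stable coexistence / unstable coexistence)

unstable coexistence (outcome depends on initial conditions)

Compare the nullcline intercepts: K1/α12 = 653/1.68 = 389 < K2 = 440; K2/α21 = 440/1.36 = 324 < K1 = 653.
Since both are reversed, neither can invade when rare; the interior point is a saddle.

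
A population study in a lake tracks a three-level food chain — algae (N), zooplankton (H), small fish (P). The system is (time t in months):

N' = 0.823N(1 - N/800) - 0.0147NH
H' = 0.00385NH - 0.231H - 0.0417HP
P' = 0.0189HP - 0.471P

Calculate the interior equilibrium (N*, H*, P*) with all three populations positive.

From dP/dt = 0: 0.0189H* = 0.471, so H* = 24.9.
From dN/dt = 0: 0.823(1 - N*/800) = 0.0147·24.9, giving N* = 800·(1 - 0.445) = 444.
From dH/dt = 0: 0.00385·444 - 0.231 = 0.0417P*, so P* = 1.48/0.0417 = 35.4.

N* ≈ 444, H* ≈ 24.9, P* ≈ 35.4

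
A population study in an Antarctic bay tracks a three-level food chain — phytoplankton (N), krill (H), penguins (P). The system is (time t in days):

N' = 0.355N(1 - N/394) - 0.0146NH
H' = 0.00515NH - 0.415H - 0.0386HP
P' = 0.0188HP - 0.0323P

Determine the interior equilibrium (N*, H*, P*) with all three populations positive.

N* ≈ 366, H* ≈ 1.72, P* ≈ 38.1

From dP/dt = 0: 0.0188H* = 0.0323, so H* = 1.72.
From dN/dt = 0: 0.355(1 - N*/394) = 0.0146·1.72, giving N* = 394·(1 - 0.0707) = 366.
From dH/dt = 0: 0.00515·366 - 0.415 = 0.0386P*, so P* = 1.47/0.0386 = 38.1.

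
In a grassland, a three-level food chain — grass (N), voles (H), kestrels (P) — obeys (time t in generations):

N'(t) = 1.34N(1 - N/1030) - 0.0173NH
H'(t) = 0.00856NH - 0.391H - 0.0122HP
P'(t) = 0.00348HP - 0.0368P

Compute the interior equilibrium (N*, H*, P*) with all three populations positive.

N* ≈ 889, H* ≈ 10.6, P* ≈ 592

From dP/dt = 0: 0.00348H* = 0.0368, so H* = 10.6.
From dN/dt = 0: 1.34(1 - N*/1030) = 0.0173·10.6, giving N* = 1030·(1 - 0.137) = 889.
From dH/dt = 0: 0.00856·889 - 0.391 = 0.0122P*, so P* = 7.22/0.0122 = 592.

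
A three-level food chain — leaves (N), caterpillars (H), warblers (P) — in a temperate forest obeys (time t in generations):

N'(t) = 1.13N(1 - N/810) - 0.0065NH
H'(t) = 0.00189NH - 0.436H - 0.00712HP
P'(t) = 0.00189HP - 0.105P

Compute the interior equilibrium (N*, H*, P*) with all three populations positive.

From dP/dt = 0: 0.00189H* = 0.105, so H* = 55.6.
From dN/dt = 0: 1.13(1 - N*/810) = 0.0065·55.6, giving N* = 810·(1 - 0.32) = 551.
From dH/dt = 0: 0.00189·551 - 0.436 = 0.00712P*, so P* = 0.606/0.00712 = 85.1.

N* ≈ 551, H* ≈ 55.6, P* ≈ 85.1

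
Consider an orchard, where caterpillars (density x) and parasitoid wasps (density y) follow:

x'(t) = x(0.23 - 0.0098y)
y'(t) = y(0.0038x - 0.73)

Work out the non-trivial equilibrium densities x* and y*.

x* ≈ 192, y* ≈ 23.5

Set dy/dt = 0 with y > 0: 0.0038x - 0.73 = 0, so x* = 0.73/0.0038 = 192.
Set dx/dt = 0 with x > 0: 0.23 - 0.0098y = 0, so y* = 0.23/0.0098 = 23.5.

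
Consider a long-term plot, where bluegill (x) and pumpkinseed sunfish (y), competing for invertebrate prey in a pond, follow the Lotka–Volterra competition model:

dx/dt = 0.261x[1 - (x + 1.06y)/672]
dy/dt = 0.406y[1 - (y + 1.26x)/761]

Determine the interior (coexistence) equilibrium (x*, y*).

x* ≈ 401, y* ≈ 255

Setting both brackets to zero gives the nullclines x + 1.06y = 672 and 1.26x + y = 761.
Substituting y = 761 - 1.26x into the first: x(1 - 1.06·1.26) = 672 - 1.06·761.
So x* = -135/-0.336 = 401, and then y* = 761 - 1.26·401 = 255.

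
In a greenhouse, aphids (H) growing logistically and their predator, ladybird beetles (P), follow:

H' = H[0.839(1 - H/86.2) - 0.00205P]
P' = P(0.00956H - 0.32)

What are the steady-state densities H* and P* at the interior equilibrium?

From dP/dt = 0 with P > 0: 0.00956H* = 0.32, so H* = 33.5.
Substitute into dH/dt = 0: 0.839(1 - 33.5/86.2) = 0.00205P*.
The bracket is 0.612, giving P* = 0.513/0.00205 = 250.

H* ≈ 33.5, P* ≈ 250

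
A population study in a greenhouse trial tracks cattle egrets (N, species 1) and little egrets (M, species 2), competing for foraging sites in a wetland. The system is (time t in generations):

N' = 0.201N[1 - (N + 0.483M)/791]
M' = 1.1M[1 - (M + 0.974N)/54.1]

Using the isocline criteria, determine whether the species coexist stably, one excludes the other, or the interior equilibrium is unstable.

Compare the nullcline intercepts: K1/α12 = 791/0.483 = 1640 > K2 = 54.1; K2/α21 = 54.1/0.974 = 55.5 < K1 = 791.
Since the inequalities point opposite ways, species 1 can invade but species 2 cannot.

species 1 excludes species 2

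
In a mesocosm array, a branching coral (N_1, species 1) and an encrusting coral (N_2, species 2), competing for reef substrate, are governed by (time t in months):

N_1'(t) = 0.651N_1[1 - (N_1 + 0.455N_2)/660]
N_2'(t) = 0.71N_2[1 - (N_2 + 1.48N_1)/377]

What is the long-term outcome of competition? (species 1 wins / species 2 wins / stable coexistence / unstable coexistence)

species 1 excludes species 2

Compare the nullcline intercepts: K1/α12 = 660/0.455 = 1450 > K2 = 377; K2/α21 = 377/1.48 = 255 < K1 = 660.
Since the inequalities point opposite ways, species 1 can invade but species 2 cannot.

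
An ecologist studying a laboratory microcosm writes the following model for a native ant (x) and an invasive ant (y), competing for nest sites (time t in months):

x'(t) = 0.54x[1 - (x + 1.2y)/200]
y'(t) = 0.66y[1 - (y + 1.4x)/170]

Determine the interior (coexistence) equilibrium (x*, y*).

Setting both brackets to zero gives the nullclines x + 1.2y = 200 and 1.4x + y = 170.
Substituting y = 170 - 1.4x into the first: x(1 - 1.2·1.4) = 200 - 1.2·170.
So x* = -4/-0.68 = 5.88, and then y* = 170 - 1.4·5.88 = 162.

x* ≈ 5.88, y* ≈ 162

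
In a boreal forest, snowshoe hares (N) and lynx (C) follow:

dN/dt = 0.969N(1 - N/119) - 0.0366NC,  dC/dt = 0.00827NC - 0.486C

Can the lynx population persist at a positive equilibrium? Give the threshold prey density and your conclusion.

Threshold N = 58.8; K > 58.8, so yes, the predator persists.

The predator equation gives dC/dt > 0 only when N > 0.486/0.00827 = 58.8.
Without the predator, N → K = 119. Since 119 > 58.8, the predator can invade and persist.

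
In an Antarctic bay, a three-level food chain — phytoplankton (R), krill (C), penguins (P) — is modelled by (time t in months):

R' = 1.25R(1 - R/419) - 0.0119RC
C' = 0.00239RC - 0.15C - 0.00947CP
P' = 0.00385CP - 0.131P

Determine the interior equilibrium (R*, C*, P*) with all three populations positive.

R* ≈ 283, C* ≈ 34, P* ≈ 55.7

From dP/dt = 0: 0.00385C* = 0.131, so C* = 34.
From dR/dt = 0: 1.25(1 - R*/419) = 0.0119·34, giving R* = 419·(1 - 0.324) = 283.
From dC/dt = 0: 0.00239·283 - 0.15 = 0.00947P*, so P* = 0.527/0.00947 = 55.7.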